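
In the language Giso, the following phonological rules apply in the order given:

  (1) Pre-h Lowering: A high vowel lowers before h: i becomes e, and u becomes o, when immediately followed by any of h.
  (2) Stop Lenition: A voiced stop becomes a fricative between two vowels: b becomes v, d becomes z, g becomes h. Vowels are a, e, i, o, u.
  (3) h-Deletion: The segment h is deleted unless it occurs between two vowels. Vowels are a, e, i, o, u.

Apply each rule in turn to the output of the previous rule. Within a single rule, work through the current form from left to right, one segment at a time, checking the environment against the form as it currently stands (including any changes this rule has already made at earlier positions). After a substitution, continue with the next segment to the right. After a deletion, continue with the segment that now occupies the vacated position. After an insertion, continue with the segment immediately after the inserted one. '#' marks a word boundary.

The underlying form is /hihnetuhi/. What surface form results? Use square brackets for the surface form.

(1) Pre-h Lowering: [hihnetuhi] → [hehnetohi]
(2) Stop Lenition: no change — [hehnetohi]
(3) h-Deletion: [hehnetohi] → [enetohi]

[enetohi]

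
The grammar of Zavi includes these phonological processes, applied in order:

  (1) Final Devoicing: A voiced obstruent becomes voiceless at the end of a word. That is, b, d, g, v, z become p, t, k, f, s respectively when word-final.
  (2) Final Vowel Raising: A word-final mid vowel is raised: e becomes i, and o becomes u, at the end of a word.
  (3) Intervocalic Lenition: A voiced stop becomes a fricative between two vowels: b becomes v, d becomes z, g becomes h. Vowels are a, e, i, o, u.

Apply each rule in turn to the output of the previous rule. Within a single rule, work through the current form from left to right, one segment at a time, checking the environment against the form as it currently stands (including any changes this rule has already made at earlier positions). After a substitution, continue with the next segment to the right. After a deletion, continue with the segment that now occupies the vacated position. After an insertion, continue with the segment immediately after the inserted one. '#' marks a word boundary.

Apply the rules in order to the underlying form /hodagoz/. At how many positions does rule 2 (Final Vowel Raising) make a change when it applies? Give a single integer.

0

(1) Final Devoicing: [hodagoz] → [hodagos]
(2) Final Vowel Raising: no change — [hodagos]
(3) Intervocalic Lenition: [hodagos] → [hozahos]
Rule 2 changed 0 position(s).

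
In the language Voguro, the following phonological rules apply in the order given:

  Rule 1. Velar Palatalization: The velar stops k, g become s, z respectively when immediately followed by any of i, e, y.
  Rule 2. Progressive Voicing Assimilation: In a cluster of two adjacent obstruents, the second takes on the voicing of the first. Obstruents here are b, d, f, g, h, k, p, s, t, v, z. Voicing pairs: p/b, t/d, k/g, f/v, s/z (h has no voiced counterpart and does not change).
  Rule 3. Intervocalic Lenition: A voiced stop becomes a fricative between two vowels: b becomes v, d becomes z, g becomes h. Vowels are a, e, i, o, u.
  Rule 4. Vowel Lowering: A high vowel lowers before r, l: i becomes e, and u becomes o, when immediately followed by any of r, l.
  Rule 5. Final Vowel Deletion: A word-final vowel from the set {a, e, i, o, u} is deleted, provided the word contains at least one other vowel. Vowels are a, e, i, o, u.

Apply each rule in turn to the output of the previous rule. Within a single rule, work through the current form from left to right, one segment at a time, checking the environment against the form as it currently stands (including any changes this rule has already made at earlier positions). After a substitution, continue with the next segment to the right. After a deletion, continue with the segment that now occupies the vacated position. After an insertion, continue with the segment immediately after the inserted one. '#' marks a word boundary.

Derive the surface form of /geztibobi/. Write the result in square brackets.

[zezdivov]

Rule 1 Velar Palatalization: [geztibobi] → [zeztibobi]
Rule 2 Progressive Voicing Assimilation: [zeztibobi] → [zezdibobi]
Rule 3 Intervocalic Lenition: [zezdibobi] → [zezdivovi]
Rule 4 Vowel Lowering: no change — [zezdivovi]
Rule 5 Final Vowel Deletion: [zezdivovi] → [zezdivov]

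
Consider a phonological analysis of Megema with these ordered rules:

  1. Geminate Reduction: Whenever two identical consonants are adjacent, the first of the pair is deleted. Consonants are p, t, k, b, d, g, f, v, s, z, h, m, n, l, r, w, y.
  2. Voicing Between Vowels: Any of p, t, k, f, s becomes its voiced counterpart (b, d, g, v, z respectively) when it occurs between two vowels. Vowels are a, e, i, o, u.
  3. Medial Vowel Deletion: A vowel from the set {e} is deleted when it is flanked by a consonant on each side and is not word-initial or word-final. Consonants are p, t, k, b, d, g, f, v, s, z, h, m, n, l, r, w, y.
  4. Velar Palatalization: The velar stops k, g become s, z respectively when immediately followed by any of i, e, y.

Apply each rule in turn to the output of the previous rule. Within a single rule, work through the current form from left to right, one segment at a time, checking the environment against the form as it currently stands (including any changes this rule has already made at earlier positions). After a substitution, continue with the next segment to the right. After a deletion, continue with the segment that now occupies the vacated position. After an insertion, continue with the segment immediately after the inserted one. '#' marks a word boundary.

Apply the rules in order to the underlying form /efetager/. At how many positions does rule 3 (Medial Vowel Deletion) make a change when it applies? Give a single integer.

1 Geminate Reduction: no change — [efetager]
2 Voicing Between Vowels: [efetager] → [evedager]
3 Medial Vowel Deletion: [evedager] → [evdagr]
4 Velar Palatalization: no change — [evdagr]
Rule 3 changed 2 position(s).

2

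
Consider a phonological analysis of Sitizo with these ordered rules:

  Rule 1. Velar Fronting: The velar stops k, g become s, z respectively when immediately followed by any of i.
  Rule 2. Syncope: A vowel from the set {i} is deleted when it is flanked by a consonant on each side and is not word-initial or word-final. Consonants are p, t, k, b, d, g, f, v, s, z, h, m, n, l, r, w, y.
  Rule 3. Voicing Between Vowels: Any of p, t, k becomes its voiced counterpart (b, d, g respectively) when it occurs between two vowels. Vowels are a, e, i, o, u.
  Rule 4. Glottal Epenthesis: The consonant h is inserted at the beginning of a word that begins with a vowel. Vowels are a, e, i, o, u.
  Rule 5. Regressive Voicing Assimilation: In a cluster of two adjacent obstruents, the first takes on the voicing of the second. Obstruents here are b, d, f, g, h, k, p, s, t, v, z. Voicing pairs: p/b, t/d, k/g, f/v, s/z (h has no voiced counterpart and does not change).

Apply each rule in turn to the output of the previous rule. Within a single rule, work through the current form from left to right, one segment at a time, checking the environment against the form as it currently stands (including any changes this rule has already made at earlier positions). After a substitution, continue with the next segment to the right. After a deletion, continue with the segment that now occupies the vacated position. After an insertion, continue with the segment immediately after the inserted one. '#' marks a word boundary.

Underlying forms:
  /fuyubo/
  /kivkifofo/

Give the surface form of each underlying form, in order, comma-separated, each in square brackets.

[fuyubo], [zfsfofo]

/fuyubo/:
  Rule 1 Velar Fronting: no change — [fuyubo]
  Rule 2 Syncope: no change — [fuyubo]
  Rule 3 Voicing Between Vowels: no change — [fuyubo]
  Rule 4 Glottal Epenthesis: no change — [fuyubo]
  Rule 5 Regressive Voicing Assimilation: no change — [fuyubo]
/kivkifofo/:
  Rule 1 Velar Fronting: [kivkifofo] → [sivsifofo]
  Rule 2 Syncope: [sivsifofo] → [svsfofo]
  Rule 3 Voicing Between Vowels: no change — [svsfofo]
  Rule 4 Glottal Epenthesis: no change — [svsfofo]
  Rule 5 Regressive Voicing Assimilation: [svsfofo] → [zfsfofo]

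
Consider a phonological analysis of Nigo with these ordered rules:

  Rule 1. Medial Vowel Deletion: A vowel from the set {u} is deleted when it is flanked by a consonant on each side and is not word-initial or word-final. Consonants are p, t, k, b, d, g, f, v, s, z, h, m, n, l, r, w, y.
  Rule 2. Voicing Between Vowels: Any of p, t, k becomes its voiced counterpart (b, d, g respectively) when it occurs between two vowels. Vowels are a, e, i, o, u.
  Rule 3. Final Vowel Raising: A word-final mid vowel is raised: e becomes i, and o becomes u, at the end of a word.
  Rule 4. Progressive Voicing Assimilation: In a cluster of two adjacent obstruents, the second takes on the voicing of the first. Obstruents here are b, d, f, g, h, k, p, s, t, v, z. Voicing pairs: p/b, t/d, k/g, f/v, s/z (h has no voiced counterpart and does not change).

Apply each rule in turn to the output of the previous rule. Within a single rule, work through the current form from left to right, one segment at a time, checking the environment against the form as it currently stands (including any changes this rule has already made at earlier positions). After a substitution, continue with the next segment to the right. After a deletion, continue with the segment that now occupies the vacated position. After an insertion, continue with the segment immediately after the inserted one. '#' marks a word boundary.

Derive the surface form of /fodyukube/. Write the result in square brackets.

[fodykpi]

Rule 1 Medial Vowel Deletion: [fodyukube] → [fodykbe]
Rule 2 Voicing Between Vowels: no change — [fodykbe]
Rule 3 Final Vowel Raising: [fodykbe] → [fodykbi]
Rule 4 Progressive Voicing Assimilation: [fodykbi] → [fodykpi]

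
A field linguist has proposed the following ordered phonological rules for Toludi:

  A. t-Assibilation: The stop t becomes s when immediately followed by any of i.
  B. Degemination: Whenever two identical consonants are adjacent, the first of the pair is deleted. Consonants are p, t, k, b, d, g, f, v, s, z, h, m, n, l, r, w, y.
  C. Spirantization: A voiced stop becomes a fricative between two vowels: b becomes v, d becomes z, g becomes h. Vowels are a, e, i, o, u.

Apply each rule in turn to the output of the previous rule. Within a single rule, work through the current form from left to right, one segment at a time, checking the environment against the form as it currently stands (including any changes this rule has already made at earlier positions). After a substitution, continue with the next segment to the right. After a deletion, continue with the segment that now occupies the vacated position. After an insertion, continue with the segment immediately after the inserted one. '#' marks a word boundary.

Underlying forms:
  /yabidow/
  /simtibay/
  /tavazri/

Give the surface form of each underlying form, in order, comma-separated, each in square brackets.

/yabidow/:
  A t-Assibilation: no change — [yabidow]
  B Degemination: no change — [yabidow]
  C Spirantization: [yabidow] → [yavizow]
/simtibay/:
  A t-Assibilation: [simtibay] → [simsibay]
  B Degemination: no change — [simsibay]
  C Spirantization: [simsibay] → [simsivay]
/tavazri/:
  A t-Assibilation: no change — [tavazri]
  B Degemination: no change — [tavazri]
  C Spirantization: no change — [tavazri]

[yavizow], [simsivay], [tavazri]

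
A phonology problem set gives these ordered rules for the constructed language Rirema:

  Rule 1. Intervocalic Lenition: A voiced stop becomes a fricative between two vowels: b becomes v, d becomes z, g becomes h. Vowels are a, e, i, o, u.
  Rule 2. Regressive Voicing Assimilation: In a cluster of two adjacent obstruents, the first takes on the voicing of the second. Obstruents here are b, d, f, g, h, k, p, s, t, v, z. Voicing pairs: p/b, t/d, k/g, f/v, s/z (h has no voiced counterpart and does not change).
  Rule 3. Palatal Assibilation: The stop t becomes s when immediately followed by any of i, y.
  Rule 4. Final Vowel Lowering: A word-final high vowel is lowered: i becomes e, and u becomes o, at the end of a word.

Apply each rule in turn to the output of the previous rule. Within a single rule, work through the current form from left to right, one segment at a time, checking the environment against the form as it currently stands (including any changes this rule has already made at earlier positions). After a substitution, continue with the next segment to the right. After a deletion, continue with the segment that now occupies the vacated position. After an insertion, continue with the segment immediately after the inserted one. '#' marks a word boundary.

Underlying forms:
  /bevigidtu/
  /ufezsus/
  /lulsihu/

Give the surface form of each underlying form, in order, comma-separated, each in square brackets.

/bevigidtu/:
  Rule 1 Intervocalic Lenition: [bevigidtu] → [bevihidtu]
  Rule 2 Regressive Voicing Assimilation: [bevihidtu] → [bevihittu]
  Rule 3 Palatal Assibilation: no change — [bevihittu]
  Rule 4 Final Vowel Lowering: [bevihittu] → [bevihitto]
/ufezsus/:
  Rule 1 Intervocalic Lenition: no change — [ufezsus]
  Rule 2 Regressive Voicing Assimilation: [ufezsus] → [ufessus]
  Rule 3 Palatal Assibilation: no change — [ufessus]
  Rule 4 Final Vowel Lowering: no change — [ufessus]
/lulsihu/:
  Rule 1 Intervocalic Lenition: no change — [lulsihu]
  Rule 2 Regressive Voicing Assimilation: no change — [lulsihu]
  Rule 3 Palatal Assibilation: no change — [lulsihu]
  Rule 4 Final Vowel Lowering: [lulsihu] → [lulsiho]

[bevihitto], [ufessus], [lulsiho]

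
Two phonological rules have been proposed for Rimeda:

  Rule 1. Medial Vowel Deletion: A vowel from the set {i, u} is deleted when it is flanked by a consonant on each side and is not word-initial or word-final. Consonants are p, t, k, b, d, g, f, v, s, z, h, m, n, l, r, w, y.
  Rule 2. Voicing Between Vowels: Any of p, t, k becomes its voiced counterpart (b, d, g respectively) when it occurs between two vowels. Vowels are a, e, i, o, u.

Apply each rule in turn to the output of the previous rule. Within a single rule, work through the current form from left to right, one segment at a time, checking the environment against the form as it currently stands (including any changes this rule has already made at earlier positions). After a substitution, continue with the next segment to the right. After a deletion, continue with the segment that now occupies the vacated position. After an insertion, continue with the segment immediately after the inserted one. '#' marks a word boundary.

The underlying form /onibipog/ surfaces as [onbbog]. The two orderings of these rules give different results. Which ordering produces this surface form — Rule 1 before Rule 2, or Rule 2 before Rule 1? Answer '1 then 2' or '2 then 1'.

Order 1 then 2:
  1 Medial Vowel Deletion: [onibipog] → [onbpog]
  2 Voicing Between Vowels: no change — [onbpog]
  result: [onbpog]
Order 2 then 1:
  2 Voicing Between Vowels: [onibipog] → [onibibog]
  1 Medial Vowel Deletion: [onibibog] → [onbbog]
  result: [onbbog]

2 then 1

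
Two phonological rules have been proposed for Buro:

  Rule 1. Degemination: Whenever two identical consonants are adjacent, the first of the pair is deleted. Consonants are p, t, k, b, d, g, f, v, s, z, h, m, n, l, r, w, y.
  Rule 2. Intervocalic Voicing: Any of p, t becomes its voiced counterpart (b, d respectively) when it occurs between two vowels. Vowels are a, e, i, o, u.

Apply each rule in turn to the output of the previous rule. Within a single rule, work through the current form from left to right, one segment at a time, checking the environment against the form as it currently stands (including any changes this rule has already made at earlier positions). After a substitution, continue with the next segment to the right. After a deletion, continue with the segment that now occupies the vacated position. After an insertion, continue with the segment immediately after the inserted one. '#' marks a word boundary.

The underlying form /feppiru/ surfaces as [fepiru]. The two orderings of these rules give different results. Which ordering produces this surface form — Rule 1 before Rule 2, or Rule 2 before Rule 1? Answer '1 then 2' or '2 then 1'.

Order 1 then 2:
  1 Degemination: [feppiru] → [fepiru]
  2 Intervocalic Voicing: [fepiru] → [febiru]
  result: [febiru]
Order 2 then 1:
  2 Intervocalic Voicing: no change — [feppiru]
  1 Degemination: [feppiru] → [fepiru]
  result: [fepiru]

2 then 1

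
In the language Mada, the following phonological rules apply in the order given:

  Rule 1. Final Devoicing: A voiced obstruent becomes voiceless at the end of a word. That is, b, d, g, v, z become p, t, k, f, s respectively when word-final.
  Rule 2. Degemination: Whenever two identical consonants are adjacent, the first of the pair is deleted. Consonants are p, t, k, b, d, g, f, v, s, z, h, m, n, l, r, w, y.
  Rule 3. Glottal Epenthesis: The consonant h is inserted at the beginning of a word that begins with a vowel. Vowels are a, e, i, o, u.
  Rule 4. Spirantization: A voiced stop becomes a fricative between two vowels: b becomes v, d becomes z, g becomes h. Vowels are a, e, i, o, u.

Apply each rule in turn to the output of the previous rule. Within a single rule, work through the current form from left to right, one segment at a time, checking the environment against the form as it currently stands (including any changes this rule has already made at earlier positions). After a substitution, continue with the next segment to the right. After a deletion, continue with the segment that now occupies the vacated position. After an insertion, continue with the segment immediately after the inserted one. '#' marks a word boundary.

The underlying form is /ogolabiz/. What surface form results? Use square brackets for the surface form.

[hoholavis]

Rule 1 Final Devoicing: [ogolabiz] → [ogolabis]
Rule 2 Degemination: no change — [ogolabis]
Rule 3 Glottal Epenthesis: [ogolabis] → [hogolabis]
Rule 4 Spirantization: [hogolabis] → [hoholavis]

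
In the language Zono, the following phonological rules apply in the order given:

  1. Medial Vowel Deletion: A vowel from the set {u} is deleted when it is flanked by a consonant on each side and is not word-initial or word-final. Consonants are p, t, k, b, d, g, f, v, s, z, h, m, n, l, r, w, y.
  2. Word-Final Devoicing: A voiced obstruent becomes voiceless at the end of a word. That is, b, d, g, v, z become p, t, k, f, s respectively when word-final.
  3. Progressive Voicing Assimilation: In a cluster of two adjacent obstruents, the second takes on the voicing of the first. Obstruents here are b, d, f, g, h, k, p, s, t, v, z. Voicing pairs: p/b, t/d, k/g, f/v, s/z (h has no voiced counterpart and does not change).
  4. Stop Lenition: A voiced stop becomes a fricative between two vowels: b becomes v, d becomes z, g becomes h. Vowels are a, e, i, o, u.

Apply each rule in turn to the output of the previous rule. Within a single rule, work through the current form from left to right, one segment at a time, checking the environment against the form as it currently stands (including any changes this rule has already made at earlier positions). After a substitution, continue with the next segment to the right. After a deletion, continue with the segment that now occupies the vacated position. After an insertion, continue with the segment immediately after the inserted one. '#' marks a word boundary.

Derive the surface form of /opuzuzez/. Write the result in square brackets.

[opsses]

1 Medial Vowel Deletion: [opuzuzez] → [opzzez]
2 Word-Final Devoicing: [opzzez] → [opzzes]
3 Progressive Voicing Assimilation: [opzzes] → [opsses]
4 Stop Lenition: no change — [opsses]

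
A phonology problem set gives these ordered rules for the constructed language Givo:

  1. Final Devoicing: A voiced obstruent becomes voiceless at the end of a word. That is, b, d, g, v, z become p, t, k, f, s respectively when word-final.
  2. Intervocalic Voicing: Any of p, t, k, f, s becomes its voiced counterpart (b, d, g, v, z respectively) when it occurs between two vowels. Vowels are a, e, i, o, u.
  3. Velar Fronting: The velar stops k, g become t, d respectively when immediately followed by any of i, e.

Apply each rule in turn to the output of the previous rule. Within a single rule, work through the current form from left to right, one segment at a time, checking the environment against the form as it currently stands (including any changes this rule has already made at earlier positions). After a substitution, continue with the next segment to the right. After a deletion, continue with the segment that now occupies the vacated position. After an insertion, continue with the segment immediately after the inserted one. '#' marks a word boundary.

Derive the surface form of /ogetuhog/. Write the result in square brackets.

[odeduhok]

1 Final Devoicing: [ogetuhog] → [ogetuhok]
2 Intervocalic Voicing: [ogetuhok] → [ogeduhok]
3 Velar Fronting: [ogeduhok] → [odeduhok]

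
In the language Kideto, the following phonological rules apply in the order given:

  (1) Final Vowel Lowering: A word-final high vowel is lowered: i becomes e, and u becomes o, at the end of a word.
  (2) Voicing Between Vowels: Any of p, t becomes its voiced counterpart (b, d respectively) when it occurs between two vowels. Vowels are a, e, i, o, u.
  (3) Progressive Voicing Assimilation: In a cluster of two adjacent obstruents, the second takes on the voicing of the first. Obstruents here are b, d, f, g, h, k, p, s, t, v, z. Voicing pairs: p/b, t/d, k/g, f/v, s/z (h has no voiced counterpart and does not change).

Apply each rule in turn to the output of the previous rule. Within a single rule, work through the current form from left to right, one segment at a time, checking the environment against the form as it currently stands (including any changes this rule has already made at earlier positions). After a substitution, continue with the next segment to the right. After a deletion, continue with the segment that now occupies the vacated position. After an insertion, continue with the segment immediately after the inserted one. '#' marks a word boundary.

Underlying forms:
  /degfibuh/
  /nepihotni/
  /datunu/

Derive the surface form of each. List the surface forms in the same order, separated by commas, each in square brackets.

/degfibuh/:
  (1) Final Vowel Lowering: no change — [degfibuh]
  (2) Voicing Between Vowels: no change — [degfibuh]
  (3) Progressive Voicing Assimilation: [degfibuh] → [degvibuh]
/nepihotni/:
  (1) Final Vowel Lowering: [nepihotni] → [nepihotne]
  (2) Voicing Between Vowels: [nepihotne] → [nebihotne]
  (3) Progressive Voicing Assimilation: no change — [nebihotne]
/datunu/:
  (1) Final Vowel Lowering: [datunu] → [datuno]
  (2) Voicing Between Vowels: [datuno] → [daduno]
  (3) Progressive Voicing Assimilation: no change — [daduno]

[degvibuh], [nebihotne], [daduno]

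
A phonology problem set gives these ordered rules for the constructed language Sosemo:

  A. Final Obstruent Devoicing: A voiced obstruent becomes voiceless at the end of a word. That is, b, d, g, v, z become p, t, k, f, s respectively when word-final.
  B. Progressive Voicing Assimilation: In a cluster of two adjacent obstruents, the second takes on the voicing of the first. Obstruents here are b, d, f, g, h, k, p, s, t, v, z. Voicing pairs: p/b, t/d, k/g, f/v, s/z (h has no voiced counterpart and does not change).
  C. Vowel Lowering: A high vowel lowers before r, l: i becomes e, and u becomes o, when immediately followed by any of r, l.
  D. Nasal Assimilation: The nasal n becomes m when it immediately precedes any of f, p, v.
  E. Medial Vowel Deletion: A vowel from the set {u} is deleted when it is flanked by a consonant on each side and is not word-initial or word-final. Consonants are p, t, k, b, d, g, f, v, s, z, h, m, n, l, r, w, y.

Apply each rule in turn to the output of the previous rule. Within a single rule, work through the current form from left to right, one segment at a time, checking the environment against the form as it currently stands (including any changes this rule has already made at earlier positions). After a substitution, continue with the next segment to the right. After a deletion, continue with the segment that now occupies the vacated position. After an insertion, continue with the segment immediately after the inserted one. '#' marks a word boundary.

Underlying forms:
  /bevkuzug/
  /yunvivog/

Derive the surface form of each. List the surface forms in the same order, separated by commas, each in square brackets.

/bevkuzug/:
  A Final Obstruent Devoicing: [bevkuzug] → [bevkuzuk]
  B Progressive Voicing Assimilation: [bevkuzuk] → [bevguzuk]
  C Vowel Lowering: no change — [bevguzuk]
  D Nasal Assimilation: no change — [bevguzuk]
  E Medial Vowel Deletion: [bevguzuk] → [bevgzk]
/yunvivog/:
  A Final Obstruent Devoicing: [yunvivog] → [yunvivok]
  B Progressive Voicing Assimilation: no change — [yunvivok]
  C Vowel Lowering: no change — [yunvivok]
  D Nasal Assimilation: [yunvivok] → [yumvivok]
  E Medial Vowel Deletion: [yumvivok] → [ymvivok]

[bevgzk], [ymvivok]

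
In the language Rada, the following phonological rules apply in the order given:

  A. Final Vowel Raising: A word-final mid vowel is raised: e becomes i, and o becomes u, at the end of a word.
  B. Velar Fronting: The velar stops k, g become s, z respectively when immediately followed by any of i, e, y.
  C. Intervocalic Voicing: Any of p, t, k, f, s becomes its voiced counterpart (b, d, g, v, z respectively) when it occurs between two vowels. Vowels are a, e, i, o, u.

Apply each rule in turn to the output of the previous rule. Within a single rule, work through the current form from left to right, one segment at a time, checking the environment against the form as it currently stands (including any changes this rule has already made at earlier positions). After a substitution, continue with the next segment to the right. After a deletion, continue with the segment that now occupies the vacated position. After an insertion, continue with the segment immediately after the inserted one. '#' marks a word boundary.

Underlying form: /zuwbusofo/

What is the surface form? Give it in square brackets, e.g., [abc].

[zuwbuzovu]

A Final Vowel Raising: [zuwbusofo] → [zuwbusofu]
B Velar Fronting: no change — [zuwbusofu]
C Intervocalic Voicing: [zuwbusofu] → [zuwbuzovu]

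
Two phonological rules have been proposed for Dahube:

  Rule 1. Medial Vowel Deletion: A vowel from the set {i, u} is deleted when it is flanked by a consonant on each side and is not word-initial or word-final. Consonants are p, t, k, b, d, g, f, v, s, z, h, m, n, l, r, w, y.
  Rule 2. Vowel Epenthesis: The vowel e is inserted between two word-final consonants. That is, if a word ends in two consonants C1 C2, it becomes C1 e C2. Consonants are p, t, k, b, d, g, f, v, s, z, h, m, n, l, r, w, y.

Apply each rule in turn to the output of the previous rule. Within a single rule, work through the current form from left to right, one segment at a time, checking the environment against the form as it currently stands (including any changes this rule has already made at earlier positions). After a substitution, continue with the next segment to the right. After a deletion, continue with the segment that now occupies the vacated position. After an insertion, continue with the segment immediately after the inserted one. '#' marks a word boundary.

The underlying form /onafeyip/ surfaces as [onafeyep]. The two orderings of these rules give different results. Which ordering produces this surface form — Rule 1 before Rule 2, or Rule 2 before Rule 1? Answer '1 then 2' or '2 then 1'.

Order 1 then 2:
  1 Medial Vowel Deletion: [onafeyip] → [onafeyp]
  2 Vowel Epenthesis: [onafeyp] → [onafeyep]
  result: [onafeyep]
Order 2 then 1:
  2 Vowel Epenthesis: no change — [onafeyip]
  1 Medial Vowel Deletion: [onafeyip] → [onafeyp]
  result: [onafeyp]

1 then 2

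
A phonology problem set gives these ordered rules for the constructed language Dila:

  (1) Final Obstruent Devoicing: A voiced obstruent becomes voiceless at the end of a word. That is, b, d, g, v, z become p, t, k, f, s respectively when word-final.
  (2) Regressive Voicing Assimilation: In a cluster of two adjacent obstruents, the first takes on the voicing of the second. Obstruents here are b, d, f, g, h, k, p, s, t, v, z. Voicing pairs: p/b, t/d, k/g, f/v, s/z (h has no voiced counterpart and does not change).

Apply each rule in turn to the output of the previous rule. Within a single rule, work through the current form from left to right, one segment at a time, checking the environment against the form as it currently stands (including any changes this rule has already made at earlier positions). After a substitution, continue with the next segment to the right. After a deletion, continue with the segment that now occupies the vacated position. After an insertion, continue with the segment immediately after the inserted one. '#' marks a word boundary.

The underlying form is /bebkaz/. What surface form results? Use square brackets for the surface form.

[bepkas]

(1) Final Obstruent Devoicing: [bebkaz] → [bebkas]
(2) Regressive Voicing Assimilation: [bebkas] → [bepkas]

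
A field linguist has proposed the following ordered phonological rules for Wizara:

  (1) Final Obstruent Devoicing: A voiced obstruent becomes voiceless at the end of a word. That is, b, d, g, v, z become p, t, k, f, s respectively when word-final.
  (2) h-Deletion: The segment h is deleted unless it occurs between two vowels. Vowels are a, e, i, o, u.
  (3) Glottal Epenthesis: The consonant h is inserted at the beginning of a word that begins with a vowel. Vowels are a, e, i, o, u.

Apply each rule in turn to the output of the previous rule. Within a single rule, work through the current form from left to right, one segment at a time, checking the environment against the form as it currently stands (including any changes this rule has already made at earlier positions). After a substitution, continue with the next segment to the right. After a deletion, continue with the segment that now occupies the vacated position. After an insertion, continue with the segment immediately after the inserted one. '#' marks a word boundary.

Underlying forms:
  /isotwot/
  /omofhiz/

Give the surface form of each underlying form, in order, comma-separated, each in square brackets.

[hisotwot], [homofis]

/isotwot/:
  (1) Final Obstruent Devoicing: no change — [isotwot]
  (2) h-Deletion: no change — [isotwot]
  (3) Glottal Epenthesis: [isotwot] → [hisotwot]
/omofhiz/:
  (1) Final Obstruent Devoicing: [omofhiz] → [omofhis]
  (2) h-Deletion: [omofhis] → [omofis]
  (3) Glottal Epenthesis: [omofis] → [homofis]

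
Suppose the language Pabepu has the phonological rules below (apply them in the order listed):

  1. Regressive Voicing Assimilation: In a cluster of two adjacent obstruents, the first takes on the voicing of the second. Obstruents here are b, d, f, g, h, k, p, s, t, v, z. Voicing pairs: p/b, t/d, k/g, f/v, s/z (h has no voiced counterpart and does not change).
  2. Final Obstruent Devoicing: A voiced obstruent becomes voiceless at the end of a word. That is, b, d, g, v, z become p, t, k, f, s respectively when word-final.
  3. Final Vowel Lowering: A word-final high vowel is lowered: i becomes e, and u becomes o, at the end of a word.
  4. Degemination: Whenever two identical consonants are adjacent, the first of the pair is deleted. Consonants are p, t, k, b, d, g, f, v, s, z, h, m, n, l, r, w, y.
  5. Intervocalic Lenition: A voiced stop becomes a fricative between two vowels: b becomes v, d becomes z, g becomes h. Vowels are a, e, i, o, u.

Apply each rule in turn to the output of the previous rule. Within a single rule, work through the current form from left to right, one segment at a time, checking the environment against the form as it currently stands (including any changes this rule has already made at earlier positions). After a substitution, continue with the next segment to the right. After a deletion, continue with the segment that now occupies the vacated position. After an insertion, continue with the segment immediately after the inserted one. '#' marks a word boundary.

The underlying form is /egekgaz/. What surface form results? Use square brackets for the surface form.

1 Regressive Voicing Assimilation: [egekgaz] → [egeggaz]
2 Final Obstruent Devoicing: [egeggaz] → [egeggas]
3 Final Vowel Lowering: no change — [egeggas]
4 Degemination: [egeggas] → [egegas]
5 Intervocalic Lenition: [egegas] → [ehehas]

[ehehas]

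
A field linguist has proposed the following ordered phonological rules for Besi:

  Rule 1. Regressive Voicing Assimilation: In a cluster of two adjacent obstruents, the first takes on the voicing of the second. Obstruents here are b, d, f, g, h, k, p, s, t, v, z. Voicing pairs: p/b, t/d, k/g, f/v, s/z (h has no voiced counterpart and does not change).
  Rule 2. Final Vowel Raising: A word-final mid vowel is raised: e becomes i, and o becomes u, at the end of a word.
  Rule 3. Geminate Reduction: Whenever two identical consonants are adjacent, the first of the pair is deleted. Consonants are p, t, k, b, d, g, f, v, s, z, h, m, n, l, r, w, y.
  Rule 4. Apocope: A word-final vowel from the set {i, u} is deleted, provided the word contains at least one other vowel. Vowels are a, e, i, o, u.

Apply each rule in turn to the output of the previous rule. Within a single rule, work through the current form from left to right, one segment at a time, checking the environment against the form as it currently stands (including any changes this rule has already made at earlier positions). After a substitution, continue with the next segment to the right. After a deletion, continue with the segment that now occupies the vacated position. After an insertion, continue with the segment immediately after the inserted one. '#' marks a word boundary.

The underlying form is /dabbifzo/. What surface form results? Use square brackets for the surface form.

Rule 1 Regressive Voicing Assimilation: [dabbifzo] → [dabbivzo]
Rule 2 Final Vowel Raising: [dabbivzo] → [dabbivzu]
Rule 3 Geminate Reduction: [dabbivzu] → [dabivzu]
Rule 4 Apocope: [dabivzu] → [dabivz]

[dabivz]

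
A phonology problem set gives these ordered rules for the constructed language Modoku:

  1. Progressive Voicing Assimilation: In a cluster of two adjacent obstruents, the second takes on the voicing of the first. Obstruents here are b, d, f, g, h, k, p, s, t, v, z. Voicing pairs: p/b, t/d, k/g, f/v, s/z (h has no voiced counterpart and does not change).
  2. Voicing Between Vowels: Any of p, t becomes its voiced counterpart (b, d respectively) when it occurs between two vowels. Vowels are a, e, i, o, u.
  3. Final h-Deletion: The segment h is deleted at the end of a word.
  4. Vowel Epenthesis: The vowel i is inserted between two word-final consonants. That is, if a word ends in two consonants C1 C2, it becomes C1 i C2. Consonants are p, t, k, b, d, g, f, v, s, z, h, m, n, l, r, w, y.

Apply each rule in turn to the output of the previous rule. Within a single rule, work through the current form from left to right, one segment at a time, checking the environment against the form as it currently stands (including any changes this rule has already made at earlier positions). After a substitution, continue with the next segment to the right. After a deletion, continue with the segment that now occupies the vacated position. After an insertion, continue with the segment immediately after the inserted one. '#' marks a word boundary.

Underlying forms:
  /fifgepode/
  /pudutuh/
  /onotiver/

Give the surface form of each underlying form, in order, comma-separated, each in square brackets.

/fifgepode/:
  1 Progressive Voicing Assimilation: [fifgepode] → [fifkepode]
  2 Voicing Between Vowels: [fifkepode] → [fifkebode]
  3 Final h-Deletion: no change — [fifkebode]
  4 Vowel Epenthesis: no change — [fifkebode]
/pudutuh/:
  1 Progressive Voicing Assimilation: no change — [pudutuh]
  2 Voicing Between Vowels: [pudutuh] → [pududuh]
  3 Final h-Deletion: [pududuh] → [pududu]
  4 Vowel Epenthesis: no change — [pududu]
/onotiver/:
  1 Progressive Voicing Assimilation: no change — [onotiver]
  2 Voicing Between Vowels: [onotiver] → [onodiver]
  3 Final h-Deletion: no change — [onodiver]
  4 Vowel Epenthesis: no change — [onodiver]

[fifkebode], [pududu], [onodiver]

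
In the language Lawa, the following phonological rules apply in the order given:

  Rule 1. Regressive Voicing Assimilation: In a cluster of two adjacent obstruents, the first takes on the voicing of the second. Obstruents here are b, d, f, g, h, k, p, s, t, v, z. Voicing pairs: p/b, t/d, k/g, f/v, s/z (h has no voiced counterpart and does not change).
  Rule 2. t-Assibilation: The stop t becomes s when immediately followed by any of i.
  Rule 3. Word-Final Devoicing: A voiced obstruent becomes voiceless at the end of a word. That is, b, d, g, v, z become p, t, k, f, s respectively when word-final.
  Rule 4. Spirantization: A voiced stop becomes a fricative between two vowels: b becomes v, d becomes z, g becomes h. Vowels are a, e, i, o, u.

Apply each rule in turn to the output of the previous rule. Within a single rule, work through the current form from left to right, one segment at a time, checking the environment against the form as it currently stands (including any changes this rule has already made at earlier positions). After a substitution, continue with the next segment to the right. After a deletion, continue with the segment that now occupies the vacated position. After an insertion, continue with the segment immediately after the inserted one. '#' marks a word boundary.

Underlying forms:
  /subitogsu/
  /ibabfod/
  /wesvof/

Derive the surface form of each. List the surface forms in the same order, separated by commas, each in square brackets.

[suvitoksu], [ivapfot], [wezvof]

/subitogsu/:
  Rule 1 Regressive Voicing Assimilation: [subitogsu] → [subitoksu]
  Rule 2 t-Assibilation: no change — [subitoksu]
  Rule 3 Word-Final Devoicing: no change — [subitoksu]
  Rule 4 Spirantization: [subitoksu] → [suvitoksu]
/ibabfod/:
  Rule 1 Regressive Voicing Assimilation: [ibabfod] → [ibapfod]
  Rule 2 t-Assibilation: no change — [ibapfod]
  Rule 3 Word-Final Devoicing: [ibapfod] → [ibapfot]
  Rule 4 Spirantization: [ibapfot] → [ivapfot]
/wesvof/:
  Rule 1 Regressive Voicing Assimilation: [wesvof] → [wezvof]
  Rule 2 t-Assibilation: no change — [wezvof]
  Rule 3 Word-Final Devoicing: no change — [wezvof]
  Rule 4 Spirantization: no change — [wezvof]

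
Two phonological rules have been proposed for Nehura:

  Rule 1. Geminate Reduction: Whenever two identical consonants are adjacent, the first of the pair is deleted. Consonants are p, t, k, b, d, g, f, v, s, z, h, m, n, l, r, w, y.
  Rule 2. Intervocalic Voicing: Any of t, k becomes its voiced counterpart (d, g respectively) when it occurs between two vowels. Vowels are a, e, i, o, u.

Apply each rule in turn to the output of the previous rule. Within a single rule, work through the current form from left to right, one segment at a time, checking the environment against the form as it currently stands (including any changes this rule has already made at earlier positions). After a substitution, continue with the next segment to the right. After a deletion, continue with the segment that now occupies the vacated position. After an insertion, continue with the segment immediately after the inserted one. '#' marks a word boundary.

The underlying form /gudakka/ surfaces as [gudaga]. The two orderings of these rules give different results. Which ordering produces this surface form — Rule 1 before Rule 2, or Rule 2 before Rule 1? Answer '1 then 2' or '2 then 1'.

1 then 2

Order 1 then 2:
  1 Geminate Reduction: [gudakka] → [gudaka]
  2 Intervocalic Voicing: [gudaka] → [gudaga]
  result: [gudaga]
Order 2 then 1:
  2 Intervocalic Voicing: no change — [gudakka]
  1 Geminate Reduction: [gudakka] → [gudaka]
  result: [gudaka]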